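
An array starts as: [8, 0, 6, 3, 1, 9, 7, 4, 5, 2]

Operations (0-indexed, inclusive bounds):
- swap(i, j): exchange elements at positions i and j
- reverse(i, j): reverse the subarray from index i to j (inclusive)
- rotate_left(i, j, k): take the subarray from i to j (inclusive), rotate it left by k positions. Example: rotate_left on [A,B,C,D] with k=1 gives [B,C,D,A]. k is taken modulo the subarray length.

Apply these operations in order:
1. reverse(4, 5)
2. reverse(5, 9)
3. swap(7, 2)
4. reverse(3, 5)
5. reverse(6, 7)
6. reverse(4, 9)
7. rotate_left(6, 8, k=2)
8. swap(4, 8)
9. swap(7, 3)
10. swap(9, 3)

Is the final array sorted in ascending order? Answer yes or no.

After 1 (reverse(4, 5)): [8, 0, 6, 3, 9, 1, 7, 4, 5, 2]
After 2 (reverse(5, 9)): [8, 0, 6, 3, 9, 2, 5, 4, 7, 1]
After 3 (swap(7, 2)): [8, 0, 4, 3, 9, 2, 5, 6, 7, 1]
After 4 (reverse(3, 5)): [8, 0, 4, 2, 9, 3, 5, 6, 7, 1]
After 5 (reverse(6, 7)): [8, 0, 4, 2, 9, 3, 6, 5, 7, 1]
After 6 (reverse(4, 9)): [8, 0, 4, 2, 1, 7, 5, 6, 3, 9]
After 7 (rotate_left(6, 8, k=2)): [8, 0, 4, 2, 1, 7, 3, 5, 6, 9]
After 8 (swap(4, 8)): [8, 0, 4, 2, 6, 7, 3, 5, 1, 9]
After 9 (swap(7, 3)): [8, 0, 4, 5, 6, 7, 3, 2, 1, 9]
After 10 (swap(9, 3)): [8, 0, 4, 9, 6, 7, 3, 2, 1, 5]

Answer: no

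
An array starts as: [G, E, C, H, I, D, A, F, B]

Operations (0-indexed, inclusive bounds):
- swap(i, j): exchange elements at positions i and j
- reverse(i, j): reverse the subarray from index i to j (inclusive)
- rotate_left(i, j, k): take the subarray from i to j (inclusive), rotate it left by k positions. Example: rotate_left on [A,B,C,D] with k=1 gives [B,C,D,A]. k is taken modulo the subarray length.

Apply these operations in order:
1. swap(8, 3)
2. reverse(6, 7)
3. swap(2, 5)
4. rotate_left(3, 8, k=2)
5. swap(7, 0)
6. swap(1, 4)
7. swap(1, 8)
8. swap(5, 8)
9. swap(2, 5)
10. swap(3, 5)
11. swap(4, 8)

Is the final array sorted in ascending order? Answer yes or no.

After 1 (swap(8, 3)): [G, E, C, B, I, D, A, F, H]
After 2 (reverse(6, 7)): [G, E, C, B, I, D, F, A, H]
After 3 (swap(2, 5)): [G, E, D, B, I, C, F, A, H]
After 4 (rotate_left(3, 8, k=2)): [G, E, D, C, F, A, H, B, I]
After 5 (swap(7, 0)): [B, E, D, C, F, A, H, G, I]
After 6 (swap(1, 4)): [B, F, D, C, E, A, H, G, I]
After 7 (swap(1, 8)): [B, I, D, C, E, A, H, G, F]
After 8 (swap(5, 8)): [B, I, D, C, E, F, H, G, A]
After 9 (swap(2, 5)): [B, I, F, C, E, D, H, G, A]
After 10 (swap(3, 5)): [B, I, F, D, E, C, H, G, A]
After 11 (swap(4, 8)): [B, I, F, D, A, C, H, G, E]

Answer: no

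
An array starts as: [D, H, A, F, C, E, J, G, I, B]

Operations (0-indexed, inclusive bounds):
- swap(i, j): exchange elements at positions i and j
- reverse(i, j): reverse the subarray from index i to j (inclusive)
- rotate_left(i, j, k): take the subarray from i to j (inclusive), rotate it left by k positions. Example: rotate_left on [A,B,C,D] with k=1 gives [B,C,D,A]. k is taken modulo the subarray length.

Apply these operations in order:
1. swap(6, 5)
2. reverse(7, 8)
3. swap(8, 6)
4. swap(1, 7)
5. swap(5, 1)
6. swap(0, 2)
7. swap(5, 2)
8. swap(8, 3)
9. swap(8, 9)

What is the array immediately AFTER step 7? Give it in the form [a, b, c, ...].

After 1 (swap(6, 5)): [D, H, A, F, C, J, E, G, I, B]
After 2 (reverse(7, 8)): [D, H, A, F, C, J, E, I, G, B]
After 3 (swap(8, 6)): [D, H, A, F, C, J, G, I, E, B]
After 4 (swap(1, 7)): [D, I, A, F, C, J, G, H, E, B]
After 5 (swap(5, 1)): [D, J, A, F, C, I, G, H, E, B]
After 6 (swap(0, 2)): [A, J, D, F, C, I, G, H, E, B]
After 7 (swap(5, 2)): [A, J, I, F, C, D, G, H, E, B]

Answer: [A, J, I, F, C, D, G, H, E, B]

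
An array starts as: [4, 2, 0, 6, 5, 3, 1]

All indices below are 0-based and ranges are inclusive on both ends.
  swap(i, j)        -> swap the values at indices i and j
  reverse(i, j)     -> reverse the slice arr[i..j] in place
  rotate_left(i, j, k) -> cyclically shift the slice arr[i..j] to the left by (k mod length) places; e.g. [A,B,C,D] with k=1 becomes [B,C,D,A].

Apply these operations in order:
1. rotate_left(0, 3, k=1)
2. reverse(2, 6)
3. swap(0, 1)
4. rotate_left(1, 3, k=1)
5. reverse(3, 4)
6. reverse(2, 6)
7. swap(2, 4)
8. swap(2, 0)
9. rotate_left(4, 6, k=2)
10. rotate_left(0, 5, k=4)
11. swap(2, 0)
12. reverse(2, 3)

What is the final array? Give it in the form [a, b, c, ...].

After 1 (rotate_left(0, 3, k=1)): [2, 0, 6, 4, 5, 3, 1]
After 2 (reverse(2, 6)): [2, 0, 1, 3, 5, 4, 6]
After 3 (swap(0, 1)): [0, 2, 1, 3, 5, 4, 6]
After 4 (rotate_left(1, 3, k=1)): [0, 1, 3, 2, 5, 4, 6]
After 5 (reverse(3, 4)): [0, 1, 3, 5, 2, 4, 6]
After 6 (reverse(2, 6)): [0, 1, 6, 4, 2, 5, 3]
After 7 (swap(2, 4)): [0, 1, 2, 4, 6, 5, 3]
After 8 (swap(2, 0)): [2, 1, 0, 4, 6, 5, 3]
After 9 (rotate_left(4, 6, k=2)): [2, 1, 0, 4, 3, 6, 5]
After 10 (rotate_left(0, 5, k=4)): [3, 6, 2, 1, 0, 4, 5]
After 11 (swap(2, 0)): [2, 6, 3, 1, 0, 4, 5]
After 12 (reverse(2, 3)): [2, 6, 1, 3, 0, 4, 5]

Answer: [2, 6, 1, 3, 0, 4, 5]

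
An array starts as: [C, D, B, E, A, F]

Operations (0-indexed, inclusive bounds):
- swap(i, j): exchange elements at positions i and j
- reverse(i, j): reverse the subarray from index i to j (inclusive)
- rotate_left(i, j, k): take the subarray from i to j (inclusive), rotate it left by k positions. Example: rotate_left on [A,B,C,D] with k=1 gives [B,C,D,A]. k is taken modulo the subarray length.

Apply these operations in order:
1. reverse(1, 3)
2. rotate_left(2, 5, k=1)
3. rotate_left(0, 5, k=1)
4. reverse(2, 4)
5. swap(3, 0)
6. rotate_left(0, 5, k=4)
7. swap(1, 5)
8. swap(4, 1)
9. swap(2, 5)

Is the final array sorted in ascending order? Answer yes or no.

After 1 (reverse(1, 3)): [C, E, B, D, A, F]
After 2 (rotate_left(2, 5, k=1)): [C, E, D, A, F, B]
After 3 (rotate_left(0, 5, k=1)): [E, D, A, F, B, C]
After 4 (reverse(2, 4)): [E, D, B, F, A, C]
After 5 (swap(3, 0)): [F, D, B, E, A, C]
After 6 (rotate_left(0, 5, k=4)): [A, C, F, D, B, E]
After 7 (swap(1, 5)): [A, E, F, D, B, C]
After 8 (swap(4, 1)): [A, B, F, D, E, C]
After 9 (swap(2, 5)): [A, B, C, D, E, F]

Answer: yes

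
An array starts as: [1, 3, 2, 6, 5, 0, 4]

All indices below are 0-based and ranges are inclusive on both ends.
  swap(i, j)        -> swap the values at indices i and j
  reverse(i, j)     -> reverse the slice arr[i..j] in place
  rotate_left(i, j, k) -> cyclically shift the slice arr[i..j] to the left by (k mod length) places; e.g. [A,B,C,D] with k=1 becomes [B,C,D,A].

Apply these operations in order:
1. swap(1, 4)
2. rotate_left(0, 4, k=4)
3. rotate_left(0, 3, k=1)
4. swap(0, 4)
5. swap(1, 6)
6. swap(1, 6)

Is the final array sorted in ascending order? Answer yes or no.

After 1 (swap(1, 4)): [1, 5, 2, 6, 3, 0, 4]
After 2 (rotate_left(0, 4, k=4)): [3, 1, 5, 2, 6, 0, 4]
After 3 (rotate_left(0, 3, k=1)): [1, 5, 2, 3, 6, 0, 4]
After 4 (swap(0, 4)): [6, 5, 2, 3, 1, 0, 4]
After 5 (swap(1, 6)): [6, 4, 2, 3, 1, 0, 5]
After 6 (swap(1, 6)): [6, 5, 2, 3, 1, 0, 4]

Answer: no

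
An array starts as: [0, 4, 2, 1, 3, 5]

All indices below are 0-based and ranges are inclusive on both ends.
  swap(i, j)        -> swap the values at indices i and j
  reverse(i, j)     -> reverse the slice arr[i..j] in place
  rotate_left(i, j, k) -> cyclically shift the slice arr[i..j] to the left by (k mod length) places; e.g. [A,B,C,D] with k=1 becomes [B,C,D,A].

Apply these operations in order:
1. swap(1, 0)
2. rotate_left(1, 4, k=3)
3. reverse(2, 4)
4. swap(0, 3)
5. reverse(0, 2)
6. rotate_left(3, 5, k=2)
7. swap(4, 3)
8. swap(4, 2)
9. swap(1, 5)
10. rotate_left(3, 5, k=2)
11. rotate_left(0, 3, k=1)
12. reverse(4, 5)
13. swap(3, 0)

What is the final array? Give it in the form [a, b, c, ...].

After 1 (swap(1, 0)): [4, 0, 2, 1, 3, 5]
After 2 (rotate_left(1, 4, k=3)): [4, 3, 0, 2, 1, 5]
After 3 (reverse(2, 4)): [4, 3, 1, 2, 0, 5]
After 4 (swap(0, 3)): [2, 3, 1, 4, 0, 5]
After 5 (reverse(0, 2)): [1, 3, 2, 4, 0, 5]
After 6 (rotate_left(3, 5, k=2)): [1, 3, 2, 5, 4, 0]
After 7 (swap(4, 3)): [1, 3, 2, 4, 5, 0]
After 8 (swap(4, 2)): [1, 3, 5, 4, 2, 0]
After 9 (swap(1, 5)): [1, 0, 5, 4, 2, 3]
After 10 (rotate_left(3, 5, k=2)): [1, 0, 5, 3, 4, 2]
After 11 (rotate_left(0, 3, k=1)): [0, 5, 3, 1, 4, 2]
After 12 (reverse(4, 5)): [0, 5, 3, 1, 2, 4]
After 13 (swap(3, 0)): [1, 5, 3, 0, 2, 4]

Answer: [1, 5, 3, 0, 2, 4]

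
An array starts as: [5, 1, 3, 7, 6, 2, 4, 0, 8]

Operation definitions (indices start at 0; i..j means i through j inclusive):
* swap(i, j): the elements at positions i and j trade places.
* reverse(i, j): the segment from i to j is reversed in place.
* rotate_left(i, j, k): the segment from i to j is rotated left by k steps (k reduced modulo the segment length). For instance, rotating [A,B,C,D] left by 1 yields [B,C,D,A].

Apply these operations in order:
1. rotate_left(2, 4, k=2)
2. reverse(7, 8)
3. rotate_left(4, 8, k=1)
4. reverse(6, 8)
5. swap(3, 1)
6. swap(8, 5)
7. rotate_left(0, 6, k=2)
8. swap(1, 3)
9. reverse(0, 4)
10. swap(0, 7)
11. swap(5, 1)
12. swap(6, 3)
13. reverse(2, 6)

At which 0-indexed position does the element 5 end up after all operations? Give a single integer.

After 1 (rotate_left(2, 4, k=2)): [5, 1, 6, 3, 7, 2, 4, 0, 8]
After 2 (reverse(7, 8)): [5, 1, 6, 3, 7, 2, 4, 8, 0]
After 3 (rotate_left(4, 8, k=1)): [5, 1, 6, 3, 2, 4, 8, 0, 7]
After 4 (reverse(6, 8)): [5, 1, 6, 3, 2, 4, 7, 0, 8]
After 5 (swap(3, 1)): [5, 3, 6, 1, 2, 4, 7, 0, 8]
After 6 (swap(8, 5)): [5, 3, 6, 1, 2, 8, 7, 0, 4]
After 7 (rotate_left(0, 6, k=2)): [6, 1, 2, 8, 7, 5, 3, 0, 4]
After 8 (swap(1, 3)): [6, 8, 2, 1, 7, 5, 3, 0, 4]
After 9 (reverse(0, 4)): [7, 1, 2, 8, 6, 5, 3, 0, 4]
After 10 (swap(0, 7)): [0, 1, 2, 8, 6, 5, 3, 7, 4]
After 11 (swap(5, 1)): [0, 5, 2, 8, 6, 1, 3, 7, 4]
After 12 (swap(6, 3)): [0, 5, 2, 3, 6, 1, 8, 7, 4]
After 13 (reverse(2, 6)): [0, 5, 8, 1, 6, 3, 2, 7, 4]

Answer: 1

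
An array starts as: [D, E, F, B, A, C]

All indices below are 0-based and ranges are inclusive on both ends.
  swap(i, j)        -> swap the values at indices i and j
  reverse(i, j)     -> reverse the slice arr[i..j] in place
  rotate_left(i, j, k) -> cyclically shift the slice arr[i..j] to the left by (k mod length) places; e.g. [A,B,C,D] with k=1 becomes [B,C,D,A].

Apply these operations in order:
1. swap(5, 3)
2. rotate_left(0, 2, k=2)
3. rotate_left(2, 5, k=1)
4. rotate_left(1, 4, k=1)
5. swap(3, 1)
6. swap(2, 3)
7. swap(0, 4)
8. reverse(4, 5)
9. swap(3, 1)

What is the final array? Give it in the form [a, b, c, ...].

Answer: [D, A, C, B, E, F]

Derivation:
After 1 (swap(5, 3)): [D, E, F, C, A, B]
After 2 (rotate_left(0, 2, k=2)): [F, D, E, C, A, B]
After 3 (rotate_left(2, 5, k=1)): [F, D, C, A, B, E]
After 4 (rotate_left(1, 4, k=1)): [F, C, A, B, D, E]
After 5 (swap(3, 1)): [F, B, A, C, D, E]
After 6 (swap(2, 3)): [F, B, C, A, D, E]
After 7 (swap(0, 4)): [D, B, C, A, F, E]
After 8 (reverse(4, 5)): [D, B, C, A, E, F]
After 9 (swap(3, 1)): [D, A, C, B, E, F]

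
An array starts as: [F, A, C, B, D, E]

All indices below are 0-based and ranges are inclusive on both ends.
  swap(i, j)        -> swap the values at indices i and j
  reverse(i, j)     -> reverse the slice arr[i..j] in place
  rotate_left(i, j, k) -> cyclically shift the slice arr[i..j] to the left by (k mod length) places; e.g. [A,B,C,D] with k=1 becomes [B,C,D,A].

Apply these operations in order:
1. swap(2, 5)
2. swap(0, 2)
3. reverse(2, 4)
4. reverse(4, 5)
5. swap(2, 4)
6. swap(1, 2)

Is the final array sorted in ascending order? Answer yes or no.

Answer: no

Derivation:
After 1 (swap(2, 5)): [F, A, E, B, D, C]
After 2 (swap(0, 2)): [E, A, F, B, D, C]
After 3 (reverse(2, 4)): [E, A, D, B, F, C]
After 4 (reverse(4, 5)): [E, A, D, B, C, F]
After 5 (swap(2, 4)): [E, A, C, B, D, F]
After 6 (swap(1, 2)): [E, C, A, B, D, F]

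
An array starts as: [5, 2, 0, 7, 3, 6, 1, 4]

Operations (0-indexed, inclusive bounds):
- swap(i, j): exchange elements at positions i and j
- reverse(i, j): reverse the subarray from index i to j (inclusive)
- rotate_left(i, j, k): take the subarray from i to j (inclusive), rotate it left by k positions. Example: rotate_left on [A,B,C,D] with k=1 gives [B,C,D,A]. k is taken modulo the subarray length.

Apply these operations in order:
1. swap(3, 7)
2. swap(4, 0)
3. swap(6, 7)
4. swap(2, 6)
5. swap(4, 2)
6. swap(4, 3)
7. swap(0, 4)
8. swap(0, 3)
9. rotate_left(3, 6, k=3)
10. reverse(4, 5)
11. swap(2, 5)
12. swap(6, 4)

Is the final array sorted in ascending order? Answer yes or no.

Answer: no

Derivation:
After 1 (swap(3, 7)): [5, 2, 0, 4, 3, 6, 1, 7]
After 2 (swap(4, 0)): [3, 2, 0, 4, 5, 6, 1, 7]
After 3 (swap(6, 7)): [3, 2, 0, 4, 5, 6, 7, 1]
After 4 (swap(2, 6)): [3, 2, 7, 4, 5, 6, 0, 1]
After 5 (swap(4, 2)): [3, 2, 5, 4, 7, 6, 0, 1]
After 6 (swap(4, 3)): [3, 2, 5, 7, 4, 6, 0, 1]
After 7 (swap(0, 4)): [4, 2, 5, 7, 3, 6, 0, 1]
After 8 (swap(0, 3)): [7, 2, 5, 4, 3, 6, 0, 1]
After 9 (rotate_left(3, 6, k=3)): [7, 2, 5, 0, 4, 3, 6, 1]
After 10 (reverse(4, 5)): [7, 2, 5, 0, 3, 4, 6, 1]
After 11 (swap(2, 5)): [7, 2, 4, 0, 3, 5, 6, 1]
After 12 (swap(6, 4)): [7, 2, 4, 0, 6, 5, 3, 1]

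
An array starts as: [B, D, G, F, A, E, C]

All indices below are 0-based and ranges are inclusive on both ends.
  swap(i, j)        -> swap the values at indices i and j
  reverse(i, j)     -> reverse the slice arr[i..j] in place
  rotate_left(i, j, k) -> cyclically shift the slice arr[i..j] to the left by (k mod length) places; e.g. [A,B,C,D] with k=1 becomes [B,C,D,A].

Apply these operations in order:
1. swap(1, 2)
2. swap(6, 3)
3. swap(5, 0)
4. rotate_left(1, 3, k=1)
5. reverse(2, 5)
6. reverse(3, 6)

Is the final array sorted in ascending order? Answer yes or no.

After 1 (swap(1, 2)): [B, G, D, F, A, E, C]
After 2 (swap(6, 3)): [B, G, D, C, A, E, F]
After 3 (swap(5, 0)): [E, G, D, C, A, B, F]
After 4 (rotate_left(1, 3, k=1)): [E, D, C, G, A, B, F]
After 5 (reverse(2, 5)): [E, D, B, A, G, C, F]
After 6 (reverse(3, 6)): [E, D, B, F, C, G, A]

Answer: no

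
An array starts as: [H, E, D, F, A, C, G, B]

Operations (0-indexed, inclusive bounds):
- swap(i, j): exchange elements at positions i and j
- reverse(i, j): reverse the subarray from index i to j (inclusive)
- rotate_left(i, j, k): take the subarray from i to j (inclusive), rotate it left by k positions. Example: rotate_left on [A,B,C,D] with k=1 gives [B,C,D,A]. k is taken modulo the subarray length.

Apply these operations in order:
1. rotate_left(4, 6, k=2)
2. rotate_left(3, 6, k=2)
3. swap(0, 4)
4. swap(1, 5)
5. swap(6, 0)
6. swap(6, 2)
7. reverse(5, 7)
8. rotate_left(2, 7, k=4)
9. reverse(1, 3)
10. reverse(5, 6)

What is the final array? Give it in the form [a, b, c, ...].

Answer: [G, E, D, F, C, H, A, B]

Derivation:
After 1 (rotate_left(4, 6, k=2)): [H, E, D, F, G, A, C, B]
After 2 (rotate_left(3, 6, k=2)): [H, E, D, A, C, F, G, B]
After 3 (swap(0, 4)): [C, E, D, A, H, F, G, B]
After 4 (swap(1, 5)): [C, F, D, A, H, E, G, B]
After 5 (swap(6, 0)): [G, F, D, A, H, E, C, B]
After 6 (swap(6, 2)): [G, F, C, A, H, E, D, B]
After 7 (reverse(5, 7)): [G, F, C, A, H, B, D, E]
After 8 (rotate_left(2, 7, k=4)): [G, F, D, E, C, A, H, B]
After 9 (reverse(1, 3)): [G, E, D, F, C, A, H, B]
After 10 (reverse(5, 6)): [G, E, D, F, C, H, A, B]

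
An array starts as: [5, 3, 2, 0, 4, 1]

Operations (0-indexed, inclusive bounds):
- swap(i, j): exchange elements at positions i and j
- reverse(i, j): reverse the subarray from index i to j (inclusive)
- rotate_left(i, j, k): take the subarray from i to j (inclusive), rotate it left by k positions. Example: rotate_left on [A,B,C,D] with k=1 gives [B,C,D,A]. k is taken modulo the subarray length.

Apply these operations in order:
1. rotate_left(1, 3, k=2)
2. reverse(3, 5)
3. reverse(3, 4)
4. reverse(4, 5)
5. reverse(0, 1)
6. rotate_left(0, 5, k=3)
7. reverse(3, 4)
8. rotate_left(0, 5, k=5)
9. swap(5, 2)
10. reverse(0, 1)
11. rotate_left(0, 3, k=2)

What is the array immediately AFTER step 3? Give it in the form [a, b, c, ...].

After 1 (rotate_left(1, 3, k=2)): [5, 0, 3, 2, 4, 1]
After 2 (reverse(3, 5)): [5, 0, 3, 1, 4, 2]
After 3 (reverse(3, 4)): [5, 0, 3, 4, 1, 2]

Answer: [5, 0, 3, 4, 1, 2]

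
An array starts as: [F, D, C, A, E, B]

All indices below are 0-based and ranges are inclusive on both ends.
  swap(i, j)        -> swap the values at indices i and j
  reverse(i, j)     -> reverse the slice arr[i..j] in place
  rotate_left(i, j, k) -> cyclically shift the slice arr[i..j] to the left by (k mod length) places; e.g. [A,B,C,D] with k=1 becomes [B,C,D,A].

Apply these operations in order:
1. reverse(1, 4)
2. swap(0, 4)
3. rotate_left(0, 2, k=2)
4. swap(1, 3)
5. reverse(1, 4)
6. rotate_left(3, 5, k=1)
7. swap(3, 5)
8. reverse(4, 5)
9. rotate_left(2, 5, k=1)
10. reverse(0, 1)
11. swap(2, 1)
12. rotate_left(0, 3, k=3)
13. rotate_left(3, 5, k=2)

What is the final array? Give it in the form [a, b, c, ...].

After 1 (reverse(1, 4)): [F, E, A, C, D, B]
After 2 (swap(0, 4)): [D, E, A, C, F, B]
After 3 (rotate_left(0, 2, k=2)): [A, D, E, C, F, B]
After 4 (swap(1, 3)): [A, C, E, D, F, B]
After 5 (reverse(1, 4)): [A, F, D, E, C, B]
After 6 (rotate_left(3, 5, k=1)): [A, F, D, C, B, E]
After 7 (swap(3, 5)): [A, F, D, E, B, C]
After 8 (reverse(4, 5)): [A, F, D, E, C, B]
After 9 (rotate_left(2, 5, k=1)): [A, F, E, C, B, D]
After 10 (reverse(0, 1)): [F, A, E, C, B, D]
After 11 (swap(2, 1)): [F, E, A, C, B, D]
After 12 (rotate_left(0, 3, k=3)): [C, F, E, A, B, D]
After 13 (rotate_left(3, 5, k=2)): [C, F, E, D, A, B]

Answer: [C, F, E, D, A, B]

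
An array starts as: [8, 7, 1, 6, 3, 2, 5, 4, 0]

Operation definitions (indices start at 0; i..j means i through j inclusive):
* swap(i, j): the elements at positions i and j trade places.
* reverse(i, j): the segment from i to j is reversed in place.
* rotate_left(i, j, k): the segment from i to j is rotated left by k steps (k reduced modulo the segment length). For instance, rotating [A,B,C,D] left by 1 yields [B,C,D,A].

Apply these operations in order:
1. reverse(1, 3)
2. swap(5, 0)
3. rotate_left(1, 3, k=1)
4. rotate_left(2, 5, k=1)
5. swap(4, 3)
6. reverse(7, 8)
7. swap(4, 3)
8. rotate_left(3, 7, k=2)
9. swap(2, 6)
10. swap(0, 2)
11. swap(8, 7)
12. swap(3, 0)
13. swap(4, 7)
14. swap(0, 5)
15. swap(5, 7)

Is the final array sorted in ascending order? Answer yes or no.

After 1 (reverse(1, 3)): [8, 6, 1, 7, 3, 2, 5, 4, 0]
After 2 (swap(5, 0)): [2, 6, 1, 7, 3, 8, 5, 4, 0]
After 3 (rotate_left(1, 3, k=1)): [2, 1, 7, 6, 3, 8, 5, 4, 0]
After 4 (rotate_left(2, 5, k=1)): [2, 1, 6, 3, 8, 7, 5, 4, 0]
After 5 (swap(4, 3)): [2, 1, 6, 8, 3, 7, 5, 4, 0]
After 6 (reverse(7, 8)): [2, 1, 6, 8, 3, 7, 5, 0, 4]
After 7 (swap(4, 3)): [2, 1, 6, 3, 8, 7, 5, 0, 4]
After 8 (rotate_left(3, 7, k=2)): [2, 1, 6, 7, 5, 0, 3, 8, 4]
After 9 (swap(2, 6)): [2, 1, 3, 7, 5, 0, 6, 8, 4]
After 10 (swap(0, 2)): [3, 1, 2, 7, 5, 0, 6, 8, 4]
After 11 (swap(8, 7)): [3, 1, 2, 7, 5, 0, 6, 4, 8]
After 12 (swap(3, 0)): [7, 1, 2, 3, 5, 0, 6, 4, 8]
After 13 (swap(4, 7)): [7, 1, 2, 3, 4, 0, 6, 5, 8]
After 14 (swap(0, 5)): [0, 1, 2, 3, 4, 7, 6, 5, 8]
After 15 (swap(5, 7)): [0, 1, 2, 3, 4, 5, 6, 7, 8]

Answer: yes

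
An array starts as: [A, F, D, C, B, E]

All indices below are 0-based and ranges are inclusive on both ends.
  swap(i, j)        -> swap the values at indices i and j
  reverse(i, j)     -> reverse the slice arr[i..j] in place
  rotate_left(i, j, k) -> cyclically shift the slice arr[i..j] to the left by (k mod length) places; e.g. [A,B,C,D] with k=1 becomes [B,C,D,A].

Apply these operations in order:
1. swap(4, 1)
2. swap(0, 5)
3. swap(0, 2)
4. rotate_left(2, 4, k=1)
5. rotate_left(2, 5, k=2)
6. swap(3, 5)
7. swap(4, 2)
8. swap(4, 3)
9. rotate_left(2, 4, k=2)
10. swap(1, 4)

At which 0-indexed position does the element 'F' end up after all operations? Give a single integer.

After 1 (swap(4, 1)): [A, B, D, C, F, E]
After 2 (swap(0, 5)): [E, B, D, C, F, A]
After 3 (swap(0, 2)): [D, B, E, C, F, A]
After 4 (rotate_left(2, 4, k=1)): [D, B, C, F, E, A]
After 5 (rotate_left(2, 5, k=2)): [D, B, E, A, C, F]
After 6 (swap(3, 5)): [D, B, E, F, C, A]
After 7 (swap(4, 2)): [D, B, C, F, E, A]
After 8 (swap(4, 3)): [D, B, C, E, F, A]
After 9 (rotate_left(2, 4, k=2)): [D, B, F, C, E, A]
After 10 (swap(1, 4)): [D, E, F, C, B, A]

Answer: 2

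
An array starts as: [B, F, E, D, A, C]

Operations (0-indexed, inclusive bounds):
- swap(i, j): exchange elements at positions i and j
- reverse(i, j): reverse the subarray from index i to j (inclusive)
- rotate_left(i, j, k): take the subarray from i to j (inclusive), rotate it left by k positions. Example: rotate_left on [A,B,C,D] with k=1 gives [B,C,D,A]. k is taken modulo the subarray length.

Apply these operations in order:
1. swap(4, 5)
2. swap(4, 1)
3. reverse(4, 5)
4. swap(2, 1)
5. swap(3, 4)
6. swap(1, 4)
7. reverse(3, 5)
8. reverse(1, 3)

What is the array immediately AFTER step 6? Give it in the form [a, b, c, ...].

After 1 (swap(4, 5)): [B, F, E, D, C, A]
After 2 (swap(4, 1)): [B, C, E, D, F, A]
After 3 (reverse(4, 5)): [B, C, E, D, A, F]
After 4 (swap(2, 1)): [B, E, C, D, A, F]
After 5 (swap(3, 4)): [B, E, C, A, D, F]
After 6 (swap(1, 4)): [B, D, C, A, E, F]

Answer: [B, D, C, A, E, F]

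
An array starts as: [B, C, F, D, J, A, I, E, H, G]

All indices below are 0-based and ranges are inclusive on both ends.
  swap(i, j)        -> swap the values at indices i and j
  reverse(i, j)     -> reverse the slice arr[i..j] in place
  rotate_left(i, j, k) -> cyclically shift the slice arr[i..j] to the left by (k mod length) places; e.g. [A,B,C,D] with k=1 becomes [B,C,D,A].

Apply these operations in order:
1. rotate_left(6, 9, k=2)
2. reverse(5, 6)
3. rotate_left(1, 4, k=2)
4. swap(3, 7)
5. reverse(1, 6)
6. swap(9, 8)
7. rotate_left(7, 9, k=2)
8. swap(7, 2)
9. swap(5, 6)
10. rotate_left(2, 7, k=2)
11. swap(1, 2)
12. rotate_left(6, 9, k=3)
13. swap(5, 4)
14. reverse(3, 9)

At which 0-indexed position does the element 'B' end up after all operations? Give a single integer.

Answer: 0

Derivation:
After 1 (rotate_left(6, 9, k=2)): [B, C, F, D, J, A, H, G, I, E]
After 2 (reverse(5, 6)): [B, C, F, D, J, H, A, G, I, E]
After 3 (rotate_left(1, 4, k=2)): [B, D, J, C, F, H, A, G, I, E]
After 4 (swap(3, 7)): [B, D, J, G, F, H, A, C, I, E]
After 5 (reverse(1, 6)): [B, A, H, F, G, J, D, C, I, E]
After 6 (swap(9, 8)): [B, A, H, F, G, J, D, C, E, I]
After 7 (rotate_left(7, 9, k=2)): [B, A, H, F, G, J, D, I, C, E]
After 8 (swap(7, 2)): [B, A, I, F, G, J, D, H, C, E]
After 9 (swap(5, 6)): [B, A, I, F, G, D, J, H, C, E]
After 10 (rotate_left(2, 7, k=2)): [B, A, G, D, J, H, I, F, C, E]
After 11 (swap(1, 2)): [B, G, A, D, J, H, I, F, C, E]
After 12 (rotate_left(6, 9, k=3)): [B, G, A, D, J, H, E, I, F, C]
After 13 (swap(5, 4)): [B, G, A, D, H, J, E, I, F, C]
After 14 (reverse(3, 9)): [B, G, A, C, F, I, E, J, H, D]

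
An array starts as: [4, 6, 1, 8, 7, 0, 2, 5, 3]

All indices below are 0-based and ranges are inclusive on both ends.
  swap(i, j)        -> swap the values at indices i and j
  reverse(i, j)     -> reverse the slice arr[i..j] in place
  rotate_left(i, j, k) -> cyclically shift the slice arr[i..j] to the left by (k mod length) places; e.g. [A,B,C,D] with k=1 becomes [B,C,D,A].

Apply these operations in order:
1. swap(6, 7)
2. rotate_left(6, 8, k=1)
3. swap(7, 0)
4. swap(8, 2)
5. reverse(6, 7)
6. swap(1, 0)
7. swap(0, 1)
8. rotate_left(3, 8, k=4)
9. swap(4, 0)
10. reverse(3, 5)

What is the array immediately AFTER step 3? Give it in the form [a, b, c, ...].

Answer: [3, 6, 1, 8, 7, 0, 2, 4, 5]

Derivation:
After 1 (swap(6, 7)): [4, 6, 1, 8, 7, 0, 5, 2, 3]
After 2 (rotate_left(6, 8, k=1)): [4, 6, 1, 8, 7, 0, 2, 3, 5]
After 3 (swap(7, 0)): [3, 6, 1, 8, 7, 0, 2, 4, 5]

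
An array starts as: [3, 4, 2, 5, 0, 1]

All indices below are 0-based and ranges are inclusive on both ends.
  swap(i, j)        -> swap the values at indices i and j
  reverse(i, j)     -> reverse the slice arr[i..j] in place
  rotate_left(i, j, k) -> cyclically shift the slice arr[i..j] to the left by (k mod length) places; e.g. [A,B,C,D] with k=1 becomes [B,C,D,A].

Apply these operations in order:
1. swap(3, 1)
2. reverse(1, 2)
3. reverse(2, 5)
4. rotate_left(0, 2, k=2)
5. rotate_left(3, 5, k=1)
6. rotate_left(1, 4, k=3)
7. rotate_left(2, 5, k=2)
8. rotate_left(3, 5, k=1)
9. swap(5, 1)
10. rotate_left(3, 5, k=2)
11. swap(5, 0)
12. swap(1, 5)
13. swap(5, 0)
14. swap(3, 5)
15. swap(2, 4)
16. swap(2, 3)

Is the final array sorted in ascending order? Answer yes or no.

After 1 (swap(3, 1)): [3, 5, 2, 4, 0, 1]
After 2 (reverse(1, 2)): [3, 2, 5, 4, 0, 1]
After 3 (reverse(2, 5)): [3, 2, 1, 0, 4, 5]
After 4 (rotate_left(0, 2, k=2)): [1, 3, 2, 0, 4, 5]
After 5 (rotate_left(3, 5, k=1)): [1, 3, 2, 4, 5, 0]
After 6 (rotate_left(1, 4, k=3)): [1, 5, 3, 2, 4, 0]
After 7 (rotate_left(2, 5, k=2)): [1, 5, 4, 0, 3, 2]
After 8 (rotate_left(3, 5, k=1)): [1, 5, 4, 3, 2, 0]
After 9 (swap(5, 1)): [1, 0, 4, 3, 2, 5]
After 10 (rotate_left(3, 5, k=2)): [1, 0, 4, 5, 3, 2]
After 11 (swap(5, 0)): [2, 0, 4, 5, 3, 1]
After 12 (swap(1, 5)): [2, 1, 4, 5, 3, 0]
After 13 (swap(5, 0)): [0, 1, 4, 5, 3, 2]
After 14 (swap(3, 5)): [0, 1, 4, 2, 3, 5]
After 15 (swap(2, 4)): [0, 1, 3, 2, 4, 5]
After 16 (swap(2, 3)): [0, 1, 2, 3, 4, 5]

Answer: yes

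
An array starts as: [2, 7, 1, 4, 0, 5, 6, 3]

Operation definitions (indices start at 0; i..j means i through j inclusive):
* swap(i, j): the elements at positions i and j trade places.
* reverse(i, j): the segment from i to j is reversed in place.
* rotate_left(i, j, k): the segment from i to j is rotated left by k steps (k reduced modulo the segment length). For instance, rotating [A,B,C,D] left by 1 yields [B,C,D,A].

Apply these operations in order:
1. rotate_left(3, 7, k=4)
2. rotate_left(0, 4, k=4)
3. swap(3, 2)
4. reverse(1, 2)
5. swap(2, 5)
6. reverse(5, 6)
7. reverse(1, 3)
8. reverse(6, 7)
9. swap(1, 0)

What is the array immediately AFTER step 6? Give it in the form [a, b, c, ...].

After 1 (rotate_left(3, 7, k=4)): [2, 7, 1, 3, 4, 0, 5, 6]
After 2 (rotate_left(0, 4, k=4)): [4, 2, 7, 1, 3, 0, 5, 6]
After 3 (swap(3, 2)): [4, 2, 1, 7, 3, 0, 5, 6]
After 4 (reverse(1, 2)): [4, 1, 2, 7, 3, 0, 5, 6]
After 5 (swap(2, 5)): [4, 1, 0, 7, 3, 2, 5, 6]
After 6 (reverse(5, 6)): [4, 1, 0, 7, 3, 5, 2, 6]

Answer: [4, 1, 0, 7, 3, 5, 2, 6]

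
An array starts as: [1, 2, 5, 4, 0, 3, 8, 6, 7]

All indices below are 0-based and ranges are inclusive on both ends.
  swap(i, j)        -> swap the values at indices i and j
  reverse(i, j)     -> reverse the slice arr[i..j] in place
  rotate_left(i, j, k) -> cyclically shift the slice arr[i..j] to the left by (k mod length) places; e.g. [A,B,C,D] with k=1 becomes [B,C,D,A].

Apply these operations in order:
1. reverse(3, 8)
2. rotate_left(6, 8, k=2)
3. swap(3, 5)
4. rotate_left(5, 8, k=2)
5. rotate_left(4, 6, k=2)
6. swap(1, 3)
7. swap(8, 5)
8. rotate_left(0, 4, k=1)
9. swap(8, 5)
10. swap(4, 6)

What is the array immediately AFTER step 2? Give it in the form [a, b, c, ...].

Answer: [1, 2, 5, 7, 6, 8, 4, 3, 0]

Derivation:
After 1 (reverse(3, 8)): [1, 2, 5, 7, 6, 8, 3, 0, 4]
After 2 (rotate_left(6, 8, k=2)): [1, 2, 5, 7, 6, 8, 4, 3, 0]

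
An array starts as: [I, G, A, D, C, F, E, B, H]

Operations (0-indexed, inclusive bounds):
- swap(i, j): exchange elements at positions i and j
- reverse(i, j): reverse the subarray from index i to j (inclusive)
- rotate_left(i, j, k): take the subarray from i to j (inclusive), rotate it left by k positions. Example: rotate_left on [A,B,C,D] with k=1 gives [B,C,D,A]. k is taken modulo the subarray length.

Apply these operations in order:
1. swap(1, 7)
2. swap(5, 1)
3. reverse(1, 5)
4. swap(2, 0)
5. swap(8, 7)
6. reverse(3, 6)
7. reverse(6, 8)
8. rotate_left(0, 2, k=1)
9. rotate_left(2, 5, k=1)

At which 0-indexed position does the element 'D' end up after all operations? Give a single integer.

After 1 (swap(1, 7)): [I, B, A, D, C, F, E, G, H]
After 2 (swap(5, 1)): [I, F, A, D, C, B, E, G, H]
After 3 (reverse(1, 5)): [I, B, C, D, A, F, E, G, H]
After 4 (swap(2, 0)): [C, B, I, D, A, F, E, G, H]
After 5 (swap(8, 7)): [C, B, I, D, A, F, E, H, G]
After 6 (reverse(3, 6)): [C, B, I, E, F, A, D, H, G]
After 7 (reverse(6, 8)): [C, B, I, E, F, A, G, H, D]
After 8 (rotate_left(0, 2, k=1)): [B, I, C, E, F, A, G, H, D]
After 9 (rotate_left(2, 5, k=1)): [B, I, E, F, A, C, G, H, D]

Answer: 8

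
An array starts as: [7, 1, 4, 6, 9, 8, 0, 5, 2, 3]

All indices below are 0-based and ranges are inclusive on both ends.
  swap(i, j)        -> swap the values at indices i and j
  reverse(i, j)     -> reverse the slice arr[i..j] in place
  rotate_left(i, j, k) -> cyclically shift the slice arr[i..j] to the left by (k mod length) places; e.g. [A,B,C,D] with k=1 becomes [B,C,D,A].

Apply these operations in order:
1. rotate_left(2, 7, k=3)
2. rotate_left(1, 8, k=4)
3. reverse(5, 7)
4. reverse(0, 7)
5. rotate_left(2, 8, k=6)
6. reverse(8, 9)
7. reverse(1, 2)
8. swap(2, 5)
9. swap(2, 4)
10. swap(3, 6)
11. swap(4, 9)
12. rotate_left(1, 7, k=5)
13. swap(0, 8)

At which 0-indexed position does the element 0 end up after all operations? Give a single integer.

Answer: 1

Derivation:
After 1 (rotate_left(2, 7, k=3)): [7, 1, 8, 0, 5, 4, 6, 9, 2, 3]
After 2 (rotate_left(1, 8, k=4)): [7, 4, 6, 9, 2, 1, 8, 0, 5, 3]
After 3 (reverse(5, 7)): [7, 4, 6, 9, 2, 0, 8, 1, 5, 3]
After 4 (reverse(0, 7)): [1, 8, 0, 2, 9, 6, 4, 7, 5, 3]
After 5 (rotate_left(2, 8, k=6)): [1, 8, 5, 0, 2, 9, 6, 4, 7, 3]
After 6 (reverse(8, 9)): [1, 8, 5, 0, 2, 9, 6, 4, 3, 7]
After 7 (reverse(1, 2)): [1, 5, 8, 0, 2, 9, 6, 4, 3, 7]
After 8 (swap(2, 5)): [1, 5, 9, 0, 2, 8, 6, 4, 3, 7]
After 9 (swap(2, 4)): [1, 5, 2, 0, 9, 8, 6, 4, 3, 7]
After 10 (swap(3, 6)): [1, 5, 2, 6, 9, 8, 0, 4, 3, 7]
After 11 (swap(4, 9)): [1, 5, 2, 6, 7, 8, 0, 4, 3, 9]
After 12 (rotate_left(1, 7, k=5)): [1, 0, 4, 5, 2, 6, 7, 8, 3, 9]
After 13 (swap(0, 8)): [3, 0, 4, 5, 2, 6, 7, 8, 1, 9]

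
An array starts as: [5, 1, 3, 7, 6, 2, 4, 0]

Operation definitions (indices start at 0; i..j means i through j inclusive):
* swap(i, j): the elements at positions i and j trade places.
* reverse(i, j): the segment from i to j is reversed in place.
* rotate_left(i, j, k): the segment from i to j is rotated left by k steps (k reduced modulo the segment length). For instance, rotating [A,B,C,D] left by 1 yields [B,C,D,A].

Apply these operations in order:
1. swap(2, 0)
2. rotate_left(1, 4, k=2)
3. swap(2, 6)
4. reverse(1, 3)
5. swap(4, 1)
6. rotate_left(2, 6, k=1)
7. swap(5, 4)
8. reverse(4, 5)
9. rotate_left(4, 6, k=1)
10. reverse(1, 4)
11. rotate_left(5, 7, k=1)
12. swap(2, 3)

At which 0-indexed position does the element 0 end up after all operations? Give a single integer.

After 1 (swap(2, 0)): [3, 1, 5, 7, 6, 2, 4, 0]
After 2 (rotate_left(1, 4, k=2)): [3, 7, 6, 1, 5, 2, 4, 0]
After 3 (swap(2, 6)): [3, 7, 4, 1, 5, 2, 6, 0]
After 4 (reverse(1, 3)): [3, 1, 4, 7, 5, 2, 6, 0]
After 5 (swap(4, 1)): [3, 5, 4, 7, 1, 2, 6, 0]
After 6 (rotate_left(2, 6, k=1)): [3, 5, 7, 1, 2, 6, 4, 0]
After 7 (swap(5, 4)): [3, 5, 7, 1, 6, 2, 4, 0]
After 8 (reverse(4, 5)): [3, 5, 7, 1, 2, 6, 4, 0]
After 9 (rotate_left(4, 6, k=1)): [3, 5, 7, 1, 6, 4, 2, 0]
After 10 (reverse(1, 4)): [3, 6, 1, 7, 5, 4, 2, 0]
After 11 (rotate_left(5, 7, k=1)): [3, 6, 1, 7, 5, 2, 0, 4]
After 12 (swap(2, 3)): [3, 6, 7, 1, 5, 2, 0, 4]

Answer: 6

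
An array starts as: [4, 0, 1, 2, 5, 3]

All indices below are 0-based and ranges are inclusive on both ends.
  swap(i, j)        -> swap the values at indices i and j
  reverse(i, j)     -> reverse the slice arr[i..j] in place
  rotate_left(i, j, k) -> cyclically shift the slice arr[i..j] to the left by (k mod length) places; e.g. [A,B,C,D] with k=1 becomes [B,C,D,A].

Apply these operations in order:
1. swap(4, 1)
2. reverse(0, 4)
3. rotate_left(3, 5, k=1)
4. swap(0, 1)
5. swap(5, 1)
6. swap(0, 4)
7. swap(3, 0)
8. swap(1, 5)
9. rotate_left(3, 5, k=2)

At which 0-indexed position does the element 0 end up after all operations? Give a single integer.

Answer: 1

Derivation:
After 1 (swap(4, 1)): [4, 5, 1, 2, 0, 3]
After 2 (reverse(0, 4)): [0, 2, 1, 5, 4, 3]
After 3 (rotate_left(3, 5, k=1)): [0, 2, 1, 4, 3, 5]
After 4 (swap(0, 1)): [2, 0, 1, 4, 3, 5]
After 5 (swap(5, 1)): [2, 5, 1, 4, 3, 0]
After 6 (swap(0, 4)): [3, 5, 1, 4, 2, 0]
After 7 (swap(3, 0)): [4, 5, 1, 3, 2, 0]
After 8 (swap(1, 5)): [4, 0, 1, 3, 2, 5]
After 9 (rotate_left(3, 5, k=2)): [4, 0, 1, 5, 3, 2]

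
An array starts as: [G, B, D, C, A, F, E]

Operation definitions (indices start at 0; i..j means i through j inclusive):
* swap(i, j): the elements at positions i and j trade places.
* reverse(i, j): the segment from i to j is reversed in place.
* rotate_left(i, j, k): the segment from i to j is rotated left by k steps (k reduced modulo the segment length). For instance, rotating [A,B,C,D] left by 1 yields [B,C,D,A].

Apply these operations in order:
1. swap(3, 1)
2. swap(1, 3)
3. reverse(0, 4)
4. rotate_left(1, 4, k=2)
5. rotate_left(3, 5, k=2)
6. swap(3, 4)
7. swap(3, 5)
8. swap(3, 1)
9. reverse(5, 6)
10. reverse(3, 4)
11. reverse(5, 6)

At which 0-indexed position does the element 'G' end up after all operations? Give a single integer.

After 1 (swap(3, 1)): [G, C, D, B, A, F, E]
After 2 (swap(1, 3)): [G, B, D, C, A, F, E]
After 3 (reverse(0, 4)): [A, C, D, B, G, F, E]
After 4 (rotate_left(1, 4, k=2)): [A, B, G, C, D, F, E]
After 5 (rotate_left(3, 5, k=2)): [A, B, G, F, C, D, E]
After 6 (swap(3, 4)): [A, B, G, C, F, D, E]
After 7 (swap(3, 5)): [A, B, G, D, F, C, E]
After 8 (swap(3, 1)): [A, D, G, B, F, C, E]
After 9 (reverse(5, 6)): [A, D, G, B, F, E, C]
After 10 (reverse(3, 4)): [A, D, G, F, B, E, C]
After 11 (reverse(5, 6)): [A, D, G, F, B, C, E]

Answer: 2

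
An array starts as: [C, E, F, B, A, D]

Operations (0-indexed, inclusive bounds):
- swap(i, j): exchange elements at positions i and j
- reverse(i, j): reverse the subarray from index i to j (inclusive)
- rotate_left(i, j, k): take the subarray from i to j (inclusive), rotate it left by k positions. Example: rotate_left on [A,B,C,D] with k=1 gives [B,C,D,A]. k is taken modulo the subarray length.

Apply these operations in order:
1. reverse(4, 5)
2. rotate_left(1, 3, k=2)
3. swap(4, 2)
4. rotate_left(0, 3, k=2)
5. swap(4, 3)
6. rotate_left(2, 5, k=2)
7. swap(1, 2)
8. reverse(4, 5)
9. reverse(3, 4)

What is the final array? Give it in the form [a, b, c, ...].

After 1 (reverse(4, 5)): [C, E, F, B, D, A]
After 2 (rotate_left(1, 3, k=2)): [C, B, E, F, D, A]
After 3 (swap(4, 2)): [C, B, D, F, E, A]
After 4 (rotate_left(0, 3, k=2)): [D, F, C, B, E, A]
After 5 (swap(4, 3)): [D, F, C, E, B, A]
After 6 (rotate_left(2, 5, k=2)): [D, F, B, A, C, E]
After 7 (swap(1, 2)): [D, B, F, A, C, E]
After 8 (reverse(4, 5)): [D, B, F, A, E, C]
After 9 (reverse(3, 4)): [D, B, F, E, A, C]

Answer: [D, B, F, E, A, C]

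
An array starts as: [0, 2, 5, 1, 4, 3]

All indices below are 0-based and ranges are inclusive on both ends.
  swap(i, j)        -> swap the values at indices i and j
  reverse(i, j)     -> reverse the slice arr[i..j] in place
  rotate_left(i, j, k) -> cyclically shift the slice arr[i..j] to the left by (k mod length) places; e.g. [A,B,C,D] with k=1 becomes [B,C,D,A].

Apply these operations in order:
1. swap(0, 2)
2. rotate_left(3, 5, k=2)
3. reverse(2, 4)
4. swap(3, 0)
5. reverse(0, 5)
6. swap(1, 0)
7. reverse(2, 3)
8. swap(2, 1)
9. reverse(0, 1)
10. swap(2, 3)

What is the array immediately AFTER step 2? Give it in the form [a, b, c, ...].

Answer: [5, 2, 0, 3, 1, 4]

Derivation:
After 1 (swap(0, 2)): [5, 2, 0, 1, 4, 3]
After 2 (rotate_left(3, 5, k=2)): [5, 2, 0, 3, 1, 4]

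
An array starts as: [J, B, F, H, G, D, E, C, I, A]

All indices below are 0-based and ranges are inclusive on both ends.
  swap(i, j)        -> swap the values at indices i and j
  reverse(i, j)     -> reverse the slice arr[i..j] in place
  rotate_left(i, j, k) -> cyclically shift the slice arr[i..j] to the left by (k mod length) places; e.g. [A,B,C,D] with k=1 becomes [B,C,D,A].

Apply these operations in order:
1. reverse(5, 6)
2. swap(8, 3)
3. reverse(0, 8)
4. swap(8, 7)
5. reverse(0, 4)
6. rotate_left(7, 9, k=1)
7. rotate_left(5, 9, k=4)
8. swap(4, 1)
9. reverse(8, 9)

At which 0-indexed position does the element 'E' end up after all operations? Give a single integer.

After 1 (reverse(5, 6)): [J, B, F, H, G, E, D, C, I, A]
After 2 (swap(8, 3)): [J, B, F, I, G, E, D, C, H, A]
After 3 (reverse(0, 8)): [H, C, D, E, G, I, F, B, J, A]
After 4 (swap(8, 7)): [H, C, D, E, G, I, F, J, B, A]
After 5 (reverse(0, 4)): [G, E, D, C, H, I, F, J, B, A]
After 6 (rotate_left(7, 9, k=1)): [G, E, D, C, H, I, F, B, A, J]
After 7 (rotate_left(5, 9, k=4)): [G, E, D, C, H, J, I, F, B, A]
After 8 (swap(4, 1)): [G, H, D, C, E, J, I, F, B, A]
After 9 (reverse(8, 9)): [G, H, D, C, E, J, I, F, A, B]

Answer: 4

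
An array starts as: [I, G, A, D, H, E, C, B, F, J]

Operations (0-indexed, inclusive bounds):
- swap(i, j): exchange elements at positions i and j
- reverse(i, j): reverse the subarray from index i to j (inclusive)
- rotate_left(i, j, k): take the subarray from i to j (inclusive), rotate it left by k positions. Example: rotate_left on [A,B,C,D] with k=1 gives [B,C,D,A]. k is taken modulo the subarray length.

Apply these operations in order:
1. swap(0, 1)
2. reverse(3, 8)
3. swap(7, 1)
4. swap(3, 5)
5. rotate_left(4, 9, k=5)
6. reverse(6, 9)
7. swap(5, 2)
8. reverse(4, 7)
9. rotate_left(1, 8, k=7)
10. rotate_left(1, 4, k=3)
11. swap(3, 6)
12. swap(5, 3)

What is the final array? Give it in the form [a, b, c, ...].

Answer: [G, C, E, I, B, D, H, A, J, F]

Derivation:
After 1 (swap(0, 1)): [G, I, A, D, H, E, C, B, F, J]
After 2 (reverse(3, 8)): [G, I, A, F, B, C, E, H, D, J]
After 3 (swap(7, 1)): [G, H, A, F, B, C, E, I, D, J]
After 4 (swap(3, 5)): [G, H, A, C, B, F, E, I, D, J]
After 5 (rotate_left(4, 9, k=5)): [G, H, A, C, J, B, F, E, I, D]
After 6 (reverse(6, 9)): [G, H, A, C, J, B, D, I, E, F]
After 7 (swap(5, 2)): [G, H, B, C, J, A, D, I, E, F]
After 8 (reverse(4, 7)): [G, H, B, C, I, D, A, J, E, F]
After 9 (rotate_left(1, 8, k=7)): [G, E, H, B, C, I, D, A, J, F]
After 10 (rotate_left(1, 4, k=3)): [G, C, E, H, B, I, D, A, J, F]
After 11 (swap(3, 6)): [G, C, E, D, B, I, H, A, J, F]
After 12 (swap(5, 3)): [G, C, E, I, B, D, H, A, J, F]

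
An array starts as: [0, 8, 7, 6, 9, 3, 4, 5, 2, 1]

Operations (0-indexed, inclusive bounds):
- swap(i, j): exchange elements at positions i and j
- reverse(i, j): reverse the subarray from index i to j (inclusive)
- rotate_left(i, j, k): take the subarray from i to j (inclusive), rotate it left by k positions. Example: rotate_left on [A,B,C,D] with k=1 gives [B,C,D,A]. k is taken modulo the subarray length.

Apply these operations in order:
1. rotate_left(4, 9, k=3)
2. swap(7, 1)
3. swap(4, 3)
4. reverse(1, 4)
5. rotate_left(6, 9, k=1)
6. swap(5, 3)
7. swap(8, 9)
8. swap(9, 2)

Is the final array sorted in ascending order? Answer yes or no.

After 1 (rotate_left(4, 9, k=3)): [0, 8, 7, 6, 5, 2, 1, 9, 3, 4]
After 2 (swap(7, 1)): [0, 9, 7, 6, 5, 2, 1, 8, 3, 4]
After 3 (swap(4, 3)): [0, 9, 7, 5, 6, 2, 1, 8, 3, 4]
After 4 (reverse(1, 4)): [0, 6, 5, 7, 9, 2, 1, 8, 3, 4]
After 5 (rotate_left(6, 9, k=1)): [0, 6, 5, 7, 9, 2, 8, 3, 4, 1]
After 6 (swap(5, 3)): [0, 6, 5, 2, 9, 7, 8, 3, 4, 1]
After 7 (swap(8, 9)): [0, 6, 5, 2, 9, 7, 8, 3, 1, 4]
After 8 (swap(9, 2)): [0, 6, 4, 2, 9, 7, 8, 3, 1, 5]

Answer: no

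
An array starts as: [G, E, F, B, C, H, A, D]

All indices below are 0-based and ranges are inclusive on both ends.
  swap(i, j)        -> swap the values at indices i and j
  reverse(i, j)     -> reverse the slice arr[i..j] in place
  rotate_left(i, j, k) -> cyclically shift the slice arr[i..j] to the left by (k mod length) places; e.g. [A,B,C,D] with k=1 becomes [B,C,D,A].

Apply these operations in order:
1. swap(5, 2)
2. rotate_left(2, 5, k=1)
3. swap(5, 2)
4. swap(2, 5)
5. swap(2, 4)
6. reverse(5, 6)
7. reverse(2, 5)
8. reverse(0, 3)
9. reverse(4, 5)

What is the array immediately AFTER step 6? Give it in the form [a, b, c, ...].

After 1 (swap(5, 2)): [G, E, H, B, C, F, A, D]
After 2 (rotate_left(2, 5, k=1)): [G, E, B, C, F, H, A, D]
After 3 (swap(5, 2)): [G, E, H, C, F, B, A, D]
After 4 (swap(2, 5)): [G, E, B, C, F, H, A, D]
After 5 (swap(2, 4)): [G, E, F, C, B, H, A, D]
After 6 (reverse(5, 6)): [G, E, F, C, B, A, H, D]

Answer: [G, E, F, C, B, A, H, D]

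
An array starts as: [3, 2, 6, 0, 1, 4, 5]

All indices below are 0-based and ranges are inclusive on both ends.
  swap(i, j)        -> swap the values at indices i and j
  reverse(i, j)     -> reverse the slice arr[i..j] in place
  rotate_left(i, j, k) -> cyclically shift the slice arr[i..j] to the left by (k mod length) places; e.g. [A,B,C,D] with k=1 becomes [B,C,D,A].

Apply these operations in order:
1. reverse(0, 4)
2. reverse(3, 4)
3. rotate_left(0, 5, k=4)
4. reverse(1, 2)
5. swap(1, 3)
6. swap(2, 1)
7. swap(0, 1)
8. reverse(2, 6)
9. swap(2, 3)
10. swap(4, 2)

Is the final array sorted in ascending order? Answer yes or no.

Answer: no

Derivation:
After 1 (reverse(0, 4)): [1, 0, 6, 2, 3, 4, 5]
After 2 (reverse(3, 4)): [1, 0, 6, 3, 2, 4, 5]
After 3 (rotate_left(0, 5, k=4)): [2, 4, 1, 0, 6, 3, 5]
After 4 (reverse(1, 2)): [2, 1, 4, 0, 6, 3, 5]
After 5 (swap(1, 3)): [2, 0, 4, 1, 6, 3, 5]
After 6 (swap(2, 1)): [2, 4, 0, 1, 6, 3, 5]
After 7 (swap(0, 1)): [4, 2, 0, 1, 6, 3, 5]
After 8 (reverse(2, 6)): [4, 2, 5, 3, 6, 1, 0]
After 9 (swap(2, 3)): [4, 2, 3, 5, 6, 1, 0]
After 10 (swap(4, 2)): [4, 2, 6, 5, 3, 1, 0]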